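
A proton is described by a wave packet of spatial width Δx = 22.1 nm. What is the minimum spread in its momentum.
2.386 × 10^-27 kg·m/s

For a wave packet, the spatial width Δx and momentum spread Δp are related by the uncertainty principle:
ΔxΔp ≥ ℏ/2

The minimum momentum spread is:
Δp_min = ℏ/(2Δx)
Δp_min = (1.055e-34 J·s) / (2 × 2.210e-08 m)
Δp_min = 2.386e-27 kg·m/s

A wave packet cannot have both a well-defined position and well-defined momentum.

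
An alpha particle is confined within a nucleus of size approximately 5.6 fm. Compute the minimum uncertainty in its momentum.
9.416 × 10^-21 kg·m/s

Using the Heisenberg uncertainty principle:
ΔxΔp ≥ ℏ/2

With Δx ≈ L = 5.600e-15 m (the confinement size):
Δp_min = ℏ/(2Δx)
Δp_min = (1.055e-34 J·s) / (2 × 5.600e-15 m)
Δp_min = 9.416e-21 kg·m/s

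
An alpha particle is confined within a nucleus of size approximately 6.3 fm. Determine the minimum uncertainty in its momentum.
8.370 × 10^-21 kg·m/s

Using the Heisenberg uncertainty principle:
ΔxΔp ≥ ℏ/2

With Δx ≈ L = 6.300e-15 m (the confinement size):
Δp_min = ℏ/(2Δx)
Δp_min = (1.055e-34 J·s) / (2 × 6.300e-15 m)
Δp_min = 8.370e-21 kg·m/s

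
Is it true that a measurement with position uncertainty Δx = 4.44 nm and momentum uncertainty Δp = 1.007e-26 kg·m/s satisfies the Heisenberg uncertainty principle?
No, it violates the uncertainty principle (impossible measurement).

Calculate the product ΔxΔp:
ΔxΔp = (4.440e-09 m) × (1.007e-26 kg·m/s)
ΔxΔp = 4.471e-35 J·s

Compare to the minimum allowed value ℏ/2:
ℏ/2 = 5.273e-35 J·s

Since ΔxΔp = 4.471e-35 J·s < 5.273e-35 J·s = ℏ/2,
the measurement violates the uncertainty principle.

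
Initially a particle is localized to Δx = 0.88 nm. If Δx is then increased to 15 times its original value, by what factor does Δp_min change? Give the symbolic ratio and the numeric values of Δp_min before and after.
Original Δp_min = 5.992 × 10^-26 kg·m/s; new Δp'_min = 3.995 × 10^-27 kg·m/s; ratio Δp'_min/Δp_min = 1/15.

From the uncertainty principle ΔxΔp ≥ ℏ/2, the minimum momentum uncertainty is Δp_min = ℏ/(2Δx).

Original (Δx = 0.88 nm = 8.800e-10 m):
Δp_min = (1.055e-34 J·s)/(2 × 8.800e-10 m) = 5.992e-26 kg·m/s

When Δx → 15Δx:
Δp'_min = ℏ/(2 × 15Δx) = (1/15) × ℏ/(2Δx) = (1/15) × Δp_min
Δp'_min = 1/15 × 5.992e-26 kg·m/s = 3.995e-27 kg·m/s

Since Δp_min ∝ 1/Δx, when Δx is increased to 15 times its original value, Δp_min decreases to 1/15 of its original value.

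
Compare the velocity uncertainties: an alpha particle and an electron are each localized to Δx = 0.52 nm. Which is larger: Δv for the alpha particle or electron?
The electron has the larger minimum velocity uncertainty, by a ratio of 7294.3.

For both particles, Δp_min = ℏ/(2Δx) = 1.014e-25 kg·m/s (same for both).

The velocity uncertainty is Δv = Δp/m:
- alpha particle: Δv = 1.014e-25 / 6.645e-27 = 1.526e+01 m/s = 15.261 m/s
- electron: Δv = 1.014e-25 / 9.109e-31 = 1.113e+05 m/s = 111.315 km/s

Ratio: 1.113e+05 / 1.526e+01 = 7294.3

The lighter particle has larger velocity uncertainty because Δv ∝ 1/m.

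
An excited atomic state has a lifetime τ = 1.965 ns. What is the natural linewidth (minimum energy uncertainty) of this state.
167.484 neV

Using the energy-time uncertainty principle:
ΔEΔt ≥ ℏ/2

The lifetime τ represents the time uncertainty Δt.
The natural linewidth (minimum energy uncertainty) is:

ΔE = ℏ/(2τ)
ΔE = (1.055e-34 J·s) / (2 × 1.965e-09 s)
ΔE = 2.683e-26 J = 167.484 neV

This natural linewidth limits the precision of spectroscopic measurements.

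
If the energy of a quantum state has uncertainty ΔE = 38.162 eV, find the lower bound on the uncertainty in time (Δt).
8.624 as

Using the energy-time uncertainty principle:
ΔEΔt ≥ ℏ/2

The minimum uncertainty in time is:
Δt_min = ℏ/(2ΔE)
Δt_min = (1.055e-34 J·s) / (2 × 6.114e-18 J)
Δt_min = 8.624e-18 s = 8.624 as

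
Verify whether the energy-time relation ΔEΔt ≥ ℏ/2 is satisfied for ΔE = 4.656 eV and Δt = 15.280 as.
No, it violates the uncertainty relation.

Calculate the product ΔEΔt:
ΔE = 4.656 eV = 7.460e-19 J
ΔEΔt = (7.460e-19 J) × (1.528e-17 s)
ΔEΔt = 1.140e-35 J·s

Compare to the minimum allowed value ℏ/2:
ℏ/2 = 5.273e-35 J·s

Since ΔEΔt = 1.140e-35 J·s < 5.273e-35 J·s = ℏ/2,
this violates the uncertainty relation.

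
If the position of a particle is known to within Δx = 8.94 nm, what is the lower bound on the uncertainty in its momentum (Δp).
5.898 × 10^-27 kg·m/s

Using the Heisenberg uncertainty principle:
ΔxΔp ≥ ℏ/2

The minimum uncertainty in momentum is:
Δp_min = ℏ/(2Δx)
Δp_min = (1.055e-34 J·s) / (2 × 8.940e-09 m)
Δp_min = 5.898e-27 kg·m/s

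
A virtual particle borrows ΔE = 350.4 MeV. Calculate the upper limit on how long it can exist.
9.392 × 10^-25 s

Using the energy-time uncertainty principle:
ΔEΔt ≥ ℏ/2

For a virtual particle borrowing energy ΔE, the maximum lifetime is:
Δt_max = ℏ/(2ΔE)

Converting energy:
ΔE = 350.4 MeV = 5.614e-11 J

Δt_max = (1.055e-34 J·s) / (2 × 5.614e-11 J)
Δt_max = 9.392e-25 s = 9.392 × 10^-25 s

Virtual particles with higher borrowed energy exist for shorter times.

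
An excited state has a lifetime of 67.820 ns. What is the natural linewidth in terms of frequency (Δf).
1.173 MHz

Using the energy-time uncertainty principle and E = hf:
ΔEΔt ≥ ℏ/2
hΔf·Δt ≥ ℏ/2

The minimum frequency uncertainty is:
Δf = ℏ/(2hτ) = 1/(4πτ)
Δf = 1/(4π × 6.782e-08 s)
Δf = 1.173e+06 Hz = 1.173 MHz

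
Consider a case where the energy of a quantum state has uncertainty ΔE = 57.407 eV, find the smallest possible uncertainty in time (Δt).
5.733 as

Using the energy-time uncertainty principle:
ΔEΔt ≥ ℏ/2

The minimum uncertainty in time is:
Δt_min = ℏ/(2ΔE)
Δt_min = (1.055e-34 J·s) / (2 × 9.198e-18 J)
Δt_min = 5.733e-18 s = 5.733 as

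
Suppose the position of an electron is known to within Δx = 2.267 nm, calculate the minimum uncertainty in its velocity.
25.533 km/s

Using the Heisenberg uncertainty principle and Δp = mΔv:
ΔxΔp ≥ ℏ/2
Δx(mΔv) ≥ ℏ/2

The minimum uncertainty in velocity is:
Δv_min = ℏ/(2mΔx)
Δv_min = (1.055e-34 J·s) / (2 × 9.109e-31 kg × 2.267e-09 m)
Δv_min = 2.553e+04 m/s = 25.533 km/s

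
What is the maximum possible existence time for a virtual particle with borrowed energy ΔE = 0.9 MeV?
365.673 ys

Using the energy-time uncertainty principle:
ΔEΔt ≥ ℏ/2

For a virtual particle borrowing energy ΔE, the maximum lifetime is:
Δt_max = ℏ/(2ΔE)

Converting energy:
ΔE = 0.9 MeV = 1.442e-13 J

Δt_max = (1.055e-34 J·s) / (2 × 1.442e-13 J)
Δt_max = 3.657e-22 s = 365.673 ys

Virtual particles with higher borrowed energy exist for shorter times.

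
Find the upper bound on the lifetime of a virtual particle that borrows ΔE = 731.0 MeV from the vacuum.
4.502 × 10^-25 s

Using the energy-time uncertainty principle:
ΔEΔt ≥ ℏ/2

For a virtual particle borrowing energy ΔE, the maximum lifetime is:
Δt_max = ℏ/(2ΔE)

Converting energy:
ΔE = 731.0 MeV = 1.171e-10 J

Δt_max = (1.055e-34 J·s) / (2 × 1.171e-10 J)
Δt_max = 4.502e-25 s = 4.502 × 10^-25 s

Virtual particles with higher borrowed energy exist for shorter times.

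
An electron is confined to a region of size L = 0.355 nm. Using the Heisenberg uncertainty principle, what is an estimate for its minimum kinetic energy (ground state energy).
75.580 meV

Using the uncertainty principle to estimate ground state energy:

1. The position uncertainty is approximately the confinement size:
   Δx ≈ L = 3.550e-10 m

2. From ΔxΔp ≥ ℏ/2, the minimum momentum uncertainty is:
   Δp ≈ ℏ/(2L) = 1.485e-25 kg·m/s

3. The kinetic energy is approximately:
   KE ≈ (Δp)²/(2m) = (1.485e-25)²/(2 × 9.109e-31 kg)
   KE ≈ 1.211e-20 J = 75.580 meV

This is an order-of-magnitude estimate of the ground state energy.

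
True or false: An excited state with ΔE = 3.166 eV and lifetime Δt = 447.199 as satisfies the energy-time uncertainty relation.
Yes, it satisfies the uncertainty relation.

Calculate the product ΔEΔt:
ΔE = 3.166 eV = 5.072e-19 J
ΔEΔt = (5.072e-19 J) × (4.472e-16 s)
ΔEΔt = 2.268e-34 J·s

Compare to the minimum allowed value ℏ/2:
ℏ/2 = 5.273e-35 J·s

Since ΔEΔt = 2.268e-34 J·s ≥ 5.273e-35 J·s = ℏ/2,
this satisfies the uncertainty relation.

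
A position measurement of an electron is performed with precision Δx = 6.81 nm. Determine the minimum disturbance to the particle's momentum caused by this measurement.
7.743 × 10^-27 kg·m/s

The uncertainty principle implies that measuring position disturbs momentum:
ΔxΔp ≥ ℏ/2

When we measure position with precision Δx, we necessarily introduce a momentum uncertainty:
Δp ≥ ℏ/(2Δx)
Δp_min = (1.055e-34 J·s) / (2 × 6.810e-09 m)
Δp_min = 7.743e-27 kg·m/s

The more precisely we measure position, the greater the momentum disturbance.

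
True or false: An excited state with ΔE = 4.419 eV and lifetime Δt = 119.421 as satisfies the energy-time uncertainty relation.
Yes, it satisfies the uncertainty relation.

Calculate the product ΔEΔt:
ΔE = 4.419 eV = 7.080e-19 J
ΔEΔt = (7.080e-19 J) × (1.194e-16 s)
ΔEΔt = 8.455e-35 J·s

Compare to the minimum allowed value ℏ/2:
ℏ/2 = 5.273e-35 J·s

Since ΔEΔt = 8.455e-35 J·s ≥ 5.273e-35 J·s = ℏ/2,
this satisfies the uncertainty relation.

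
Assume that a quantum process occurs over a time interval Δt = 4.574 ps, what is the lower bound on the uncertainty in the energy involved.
71.951 μeV

Using the energy-time uncertainty principle:
ΔEΔt ≥ ℏ/2

The minimum uncertainty in energy is:
ΔE_min = ℏ/(2Δt)
ΔE_min = (1.055e-34 J·s) / (2 × 4.574e-12 s)
ΔE_min = 1.153e-23 J = 71.951 μeV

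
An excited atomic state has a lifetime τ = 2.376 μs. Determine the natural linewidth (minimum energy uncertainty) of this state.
138.513 peV

Using the energy-time uncertainty principle:
ΔEΔt ≥ ℏ/2

The lifetime τ represents the time uncertainty Δt.
The natural linewidth (minimum energy uncertainty) is:

ΔE = ℏ/(2τ)
ΔE = (1.055e-34 J·s) / (2 × 2.376e-06 s)
ΔE = 2.219e-29 J = 138.513 peV

This natural linewidth limits the precision of spectroscopic measurements.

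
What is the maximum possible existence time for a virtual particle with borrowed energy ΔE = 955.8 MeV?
3.443 × 10^-25 s

Using the energy-time uncertainty principle:
ΔEΔt ≥ ℏ/2

For a virtual particle borrowing energy ΔE, the maximum lifetime is:
Δt_max = ℏ/(2ΔE)

Converting energy:
ΔE = 955.8 MeV = 1.531e-10 J

Δt_max = (1.055e-34 J·s) / (2 × 1.531e-10 J)
Δt_max = 3.443e-25 s = 3.443 × 10^-25 s

Virtual particles with higher borrowed energy exist for shorter times.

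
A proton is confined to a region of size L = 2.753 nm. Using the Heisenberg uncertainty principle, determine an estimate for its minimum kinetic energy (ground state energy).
684.450 neV

Using the uncertainty principle to estimate ground state energy:

1. The position uncertainty is approximately the confinement size:
   Δx ≈ L = 2.753e-09 m

2. From ΔxΔp ≥ ℏ/2, the minimum momentum uncertainty is:
   Δp ≈ ℏ/(2L) = 1.915e-26 kg·m/s

3. The kinetic energy is approximately:
   KE ≈ (Δp)²/(2m) = (1.915e-26)²/(2 × 1.673e-27 kg)
   KE ≈ 1.097e-25 J = 684.450 neV

This is an order-of-magnitude estimate of the ground state energy.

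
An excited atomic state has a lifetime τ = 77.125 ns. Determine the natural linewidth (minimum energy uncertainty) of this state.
4.267 neV

Using the energy-time uncertainty principle:
ΔEΔt ≥ ℏ/2

The lifetime τ represents the time uncertainty Δt.
The natural linewidth (minimum energy uncertainty) is:

ΔE = ℏ/(2τ)
ΔE = (1.055e-34 J·s) / (2 × 7.712e-08 s)
ΔE = 6.837e-28 J = 4.267 neV

This natural linewidth limits the precision of spectroscopic measurements.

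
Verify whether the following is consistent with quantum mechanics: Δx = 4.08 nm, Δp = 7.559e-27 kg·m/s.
No, it violates the uncertainty principle (impossible measurement).

Calculate the product ΔxΔp:
ΔxΔp = (4.080e-09 m) × (7.559e-27 kg·m/s)
ΔxΔp = 3.084e-35 J·s

Compare to the minimum allowed value ℏ/2:
ℏ/2 = 5.273e-35 J·s

Since ΔxΔp = 3.084e-35 J·s < 5.273e-35 J·s = ℏ/2,
the measurement violates the uncertainty principle.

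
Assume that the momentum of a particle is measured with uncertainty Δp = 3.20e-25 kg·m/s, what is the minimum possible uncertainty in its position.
164.777 pm

Using the Heisenberg uncertainty principle:
ΔxΔp ≥ ℏ/2

The minimum uncertainty in position is:
Δx_min = ℏ/(2Δp)
Δx_min = (1.055e-34 J·s) / (2 × 3.200e-25 kg·m/s)
Δx_min = 1.648e-10 m = 164.777 pm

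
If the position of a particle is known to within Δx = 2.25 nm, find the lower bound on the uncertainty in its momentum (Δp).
2.343 × 10^-26 kg·m/s

Using the Heisenberg uncertainty principle:
ΔxΔp ≥ ℏ/2

The minimum uncertainty in momentum is:
Δp_min = ℏ/(2Δx)
Δp_min = (1.055e-34 J·s) / (2 × 2.250e-09 m)
Δp_min = 2.343e-26 kg·m/s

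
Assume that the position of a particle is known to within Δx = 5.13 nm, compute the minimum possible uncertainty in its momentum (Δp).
1.028 × 10^-26 kg·m/s

Using the Heisenberg uncertainty principle:
ΔxΔp ≥ ℏ/2

The minimum uncertainty in momentum is:
Δp_min = ℏ/(2Δx)
Δp_min = (1.055e-34 J·s) / (2 × 5.130e-09 m)
Δp_min = 1.028e-26 kg·m/s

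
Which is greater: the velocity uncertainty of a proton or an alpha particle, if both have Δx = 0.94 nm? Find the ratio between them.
The proton has the larger minimum velocity uncertainty, by a ratio of 4.0.

For both particles, Δp_min = ℏ/(2Δx) = 5.609e-26 kg·m/s (same for both).

The velocity uncertainty is Δv = Δp/m:
- proton: Δv = 5.609e-26 / 1.673e-27 = 3.354e+01 m/s = 33.537 m/s
- alpha particle: Δv = 5.609e-26 / 6.645e-27 = 8.442e+00 m/s = 8.442 m/s

Ratio: 3.354e+01 / 8.442e+00 = 4.0

The lighter particle has larger velocity uncertainty because Δv ∝ 1/m.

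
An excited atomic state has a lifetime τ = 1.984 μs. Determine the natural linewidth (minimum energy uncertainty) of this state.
165.880 peV

Using the energy-time uncertainty principle:
ΔEΔt ≥ ℏ/2

The lifetime τ represents the time uncertainty Δt.
The natural linewidth (minimum energy uncertainty) is:

ΔE = ℏ/(2τ)
ΔE = (1.055e-34 J·s) / (2 × 1.984e-06 s)
ΔE = 2.658e-29 J = 165.880 peV

This natural linewidth limits the precision of spectroscopic measurements.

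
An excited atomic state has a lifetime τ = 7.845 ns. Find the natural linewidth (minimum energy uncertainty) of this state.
41.951 neV

Using the energy-time uncertainty principle:
ΔEΔt ≥ ℏ/2

The lifetime τ represents the time uncertainty Δt.
The natural linewidth (minimum energy uncertainty) is:

ΔE = ℏ/(2τ)
ΔE = (1.055e-34 J·s) / (2 × 7.845e-09 s)
ΔE = 6.721e-27 J = 41.951 neV

This natural linewidth limits the precision of spectroscopic measurements.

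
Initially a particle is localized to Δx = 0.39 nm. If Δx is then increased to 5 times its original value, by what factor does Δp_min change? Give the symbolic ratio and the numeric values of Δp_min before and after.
Original Δp_min = 1.352 × 10^-25 kg·m/s; new Δp'_min = 2.704 × 10^-26 kg·m/s; ratio Δp'_min/Δp_min = 1/5.

From the uncertainty principle ΔxΔp ≥ ℏ/2, the minimum momentum uncertainty is Δp_min = ℏ/(2Δx).

Original (Δx = 0.39 nm = 3.900e-10 m):
Δp_min = (1.055e-34 J·s)/(2 × 3.900e-10 m) = 1.352e-25 kg·m/s

When Δx → 5Δx:
Δp'_min = ℏ/(2 × 5Δx) = (1/5) × ℏ/(2Δx) = (1/5) × Δp_min
Δp'_min = 1/5 × 1.352e-25 kg·m/s = 2.704e-26 kg·m/s

Since Δp_min ∝ 1/Δx, when Δx is increased to 5 times its original value, Δp_min decreases to 1/5 of its original value.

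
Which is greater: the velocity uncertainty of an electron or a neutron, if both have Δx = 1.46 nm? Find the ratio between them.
The electron has the larger minimum velocity uncertainty, by a ratio of 1838.7.

For both particles, Δp_min = ℏ/(2Δx) = 3.612e-26 kg·m/s (same for both).

The velocity uncertainty is Δv = Δp/m:
- electron: Δv = 3.612e-26 / 9.109e-31 = 3.965e+04 m/s = 39.646 km/s
- neutron: Δv = 3.612e-26 / 1.675e-27 = 2.156e+01 m/s = 21.562 m/s

Ratio: 3.965e+04 / 2.156e+01 = 1838.7

The lighter particle has larger velocity uncertainty because Δv ∝ 1/m.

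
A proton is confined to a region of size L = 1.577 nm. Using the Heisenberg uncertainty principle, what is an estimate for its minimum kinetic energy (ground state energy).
2.086 μeV

Using the uncertainty principle to estimate ground state energy:

1. The position uncertainty is approximately the confinement size:
   Δx ≈ L = 1.577e-09 m

2. From ΔxΔp ≥ ℏ/2, the minimum momentum uncertainty is:
   Δp ≈ ℏ/(2L) = 3.344e-26 kg·m/s

3. The kinetic energy is approximately:
   KE ≈ (Δp)²/(2m) = (3.344e-26)²/(2 × 1.673e-27 kg)
   KE ≈ 3.342e-25 J = 2.086 μeV

This is an order-of-magnitude estimate of the ground state energy.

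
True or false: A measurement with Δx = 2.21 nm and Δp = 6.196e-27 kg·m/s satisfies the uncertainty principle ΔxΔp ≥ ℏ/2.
No, it violates the uncertainty principle (impossible measurement).

Calculate the product ΔxΔp:
ΔxΔp = (2.210e-09 m) × (6.196e-27 kg·m/s)
ΔxΔp = 1.369e-35 J·s

Compare to the minimum allowed value ℏ/2:
ℏ/2 = 5.273e-35 J·s

Since ΔxΔp = 1.369e-35 J·s < 5.273e-35 J·s = ℏ/2,
the measurement violates the uncertainty principle.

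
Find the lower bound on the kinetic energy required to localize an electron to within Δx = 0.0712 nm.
1.879 eV

Localizing a particle requires giving it sufficient momentum uncertainty:

1. From uncertainty principle: Δp ≥ ℏ/(2Δx)
   Δp_min = (1.055e-34 J·s) / (2 × 7.120e-11 m)
   Δp_min = 7.406e-25 kg·m/s

2. This momentum uncertainty corresponds to kinetic energy:
   KE ≈ (Δp)²/(2m) = (7.406e-25)²/(2 × 9.109e-31 kg)
   KE = 3.010e-19 J = 1.879 eV

Tighter localization requires more energy.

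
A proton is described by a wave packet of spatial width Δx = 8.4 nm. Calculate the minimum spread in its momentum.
6.277 × 10^-27 kg·m/s

For a wave packet, the spatial width Δx and momentum spread Δp are related by the uncertainty principle:
ΔxΔp ≥ ℏ/2

The minimum momentum spread is:
Δp_min = ℏ/(2Δx)
Δp_min = (1.055e-34 J·s) / (2 × 8.400e-09 m)
Δp_min = 6.277e-27 kg·m/s

A wave packet cannot have both a well-defined position and well-defined momentum.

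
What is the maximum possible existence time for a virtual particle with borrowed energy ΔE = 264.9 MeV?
1.242 ys

Using the energy-time uncertainty principle:
ΔEΔt ≥ ℏ/2

For a virtual particle borrowing energy ΔE, the maximum lifetime is:
Δt_max = ℏ/(2ΔE)

Converting energy:
ΔE = 264.9 MeV = 4.244e-11 J

Δt_max = (1.055e-34 J·s) / (2 × 4.244e-11 J)
Δt_max = 1.242e-24 s = 1.242 ys

Virtual particles with higher borrowed energy exist for shorter times.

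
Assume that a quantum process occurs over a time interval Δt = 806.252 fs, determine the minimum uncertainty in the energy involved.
408.192 μeV

Using the energy-time uncertainty principle:
ΔEΔt ≥ ℏ/2

The minimum uncertainty in energy is:
ΔE_min = ℏ/(2Δt)
ΔE_min = (1.055e-34 J·s) / (2 × 8.063e-13 s)
ΔE_min = 6.540e-23 J = 408.192 μeV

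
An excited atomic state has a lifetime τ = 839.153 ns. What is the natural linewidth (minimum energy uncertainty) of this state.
392.188 peV

Using the energy-time uncertainty principle:
ΔEΔt ≥ ℏ/2

The lifetime τ represents the time uncertainty Δt.
The natural linewidth (minimum energy uncertainty) is:

ΔE = ℏ/(2τ)
ΔE = (1.055e-34 J·s) / (2 × 8.392e-07 s)
ΔE = 6.284e-29 J = 392.188 peV

This natural linewidth limits the precision of spectroscopic measurements.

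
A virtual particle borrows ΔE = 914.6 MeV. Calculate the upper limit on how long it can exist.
3.598 × 10^-25 s

Using the energy-time uncertainty principle:
ΔEΔt ≥ ℏ/2

For a virtual particle borrowing energy ΔE, the maximum lifetime is:
Δt_max = ℏ/(2ΔE)

Converting energy:
ΔE = 914.6 MeV = 1.465e-10 J

Δt_max = (1.055e-34 J·s) / (2 × 1.465e-10 J)
Δt_max = 3.598e-25 s = 3.598 × 10^-25 s

Virtual particles with higher borrowed energy exist for shorter times.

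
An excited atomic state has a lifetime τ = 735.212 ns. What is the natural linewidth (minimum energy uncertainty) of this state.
447.634 peV

Using the energy-time uncertainty principle:
ΔEΔt ≥ ℏ/2

The lifetime τ represents the time uncertainty Δt.
The natural linewidth (minimum energy uncertainty) is:

ΔE = ℏ/(2τ)
ΔE = (1.055e-34 J·s) / (2 × 7.352e-07 s)
ΔE = 7.172e-29 J = 447.634 peV

This natural linewidth limits the precision of spectroscopic measurements.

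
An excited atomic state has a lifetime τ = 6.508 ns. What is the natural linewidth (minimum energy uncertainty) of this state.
50.569 neV

Using the energy-time uncertainty principle:
ΔEΔt ≥ ℏ/2

The lifetime τ represents the time uncertainty Δt.
The natural linewidth (minimum energy uncertainty) is:

ΔE = ℏ/(2τ)
ΔE = (1.055e-34 J·s) / (2 × 6.508e-09 s)
ΔE = 8.102e-27 J = 50.569 neV

This natural linewidth limits the precision of spectroscopic measurements.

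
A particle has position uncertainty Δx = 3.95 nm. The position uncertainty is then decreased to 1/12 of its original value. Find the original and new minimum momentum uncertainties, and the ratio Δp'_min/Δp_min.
Original Δp_min = 1.335 × 10^-26 kg·m/s; new Δp'_min = 1.602 × 10^-25 kg·m/s; ratio Δp'_min/Δp_min = 12.

From the uncertainty principle ΔxΔp ≥ ℏ/2, the minimum momentum uncertainty is Δp_min = ℏ/(2Δx).

Original (Δx = 3.95 nm = 3.950e-09 m):
Δp_min = (1.055e-34 J·s)/(2 × 3.950e-09 m) = 1.335e-26 kg·m/s

When Δx → (1/12)Δx:
Δp'_min = ℏ/(2 × (1/12)Δx) = 12 × ℏ/(2Δx) = 12 × Δp_min
Δp'_min = 12 × 1.335e-26 kg·m/s = 1.602e-25 kg·m/s

Since Δp_min ∝ 1/Δx, when Δx is decreased to 1/12 of its original value, Δp_min increases to 12 times its original value.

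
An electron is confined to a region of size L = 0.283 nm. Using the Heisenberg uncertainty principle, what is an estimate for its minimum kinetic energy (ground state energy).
118.930 meV

Using the uncertainty principle to estimate ground state energy:

1. The position uncertainty is approximately the confinement size:
   Δx ≈ L = 2.830e-10 m

2. From ΔxΔp ≥ ℏ/2, the minimum momentum uncertainty is:
   Δp ≈ ℏ/(2L) = 1.863e-25 kg·m/s

3. The kinetic energy is approximately:
   KE ≈ (Δp)²/(2m) = (1.863e-25)²/(2 × 9.109e-31 kg)
   KE ≈ 1.905e-20 J = 118.930 meV

This is an order-of-magnitude estimate of the ground state energy.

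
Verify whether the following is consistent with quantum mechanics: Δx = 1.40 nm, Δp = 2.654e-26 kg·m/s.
No, it violates the uncertainty principle (impossible measurement).

Calculate the product ΔxΔp:
ΔxΔp = (1.400e-09 m) × (2.654e-26 kg·m/s)
ΔxΔp = 3.716e-35 J·s

Compare to the minimum allowed value ℏ/2:
ℏ/2 = 5.273e-35 J·s

Since ΔxΔp = 3.716e-35 J·s < 5.273e-35 J·s = ℏ/2,
the measurement violates the uncertainty principle.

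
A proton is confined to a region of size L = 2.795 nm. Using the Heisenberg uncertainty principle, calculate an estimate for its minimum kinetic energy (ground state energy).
664.034 neV

Using the uncertainty principle to estimate ground state energy:

1. The position uncertainty is approximately the confinement size:
   Δx ≈ L = 2.795e-09 m

2. From ΔxΔp ≥ ℏ/2, the minimum momentum uncertainty is:
   Δp ≈ ℏ/(2L) = 1.887e-26 kg·m/s

3. The kinetic energy is approximately:
   KE ≈ (Δp)²/(2m) = (1.887e-26)²/(2 × 1.673e-27 kg)
   KE ≈ 1.064e-25 J = 664.034 neV

This is an order-of-magnitude estimate of the ground state energy.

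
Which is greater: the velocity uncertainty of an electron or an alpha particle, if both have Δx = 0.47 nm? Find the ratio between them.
The electron has the larger minimum velocity uncertainty, by a ratio of 7294.3.

For both particles, Δp_min = ℏ/(2Δx) = 1.122e-25 kg·m/s (same for both).

The velocity uncertainty is Δv = Δp/m:
- electron: Δv = 1.122e-25 / 9.109e-31 = 1.232e+05 m/s = 123.157 km/s
- alpha particle: Δv = 1.122e-25 / 6.645e-27 = 1.688e+01 m/s = 16.884 m/s

Ratio: 1.232e+05 / 1.688e+01 = 7294.3

The lighter particle has larger velocity uncertainty because Δv ∝ 1/m.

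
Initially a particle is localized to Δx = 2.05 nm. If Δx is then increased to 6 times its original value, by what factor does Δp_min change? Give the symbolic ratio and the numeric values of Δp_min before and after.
Original Δp_min = 2.572 × 10^-26 kg·m/s; new Δp'_min = 4.287 × 10^-27 kg·m/s; ratio Δp'_min/Δp_min = 1/6.

From the uncertainty principle ΔxΔp ≥ ℏ/2, the minimum momentum uncertainty is Δp_min = ℏ/(2Δx).

Original (Δx = 2.05 nm = 2.050e-09 m):
Δp_min = (1.055e-34 J·s)/(2 × 2.050e-09 m) = 2.572e-26 kg·m/s

When Δx → 6Δx:
Δp'_min = ℏ/(2 × 6Δx) = (1/6) × ℏ/(2Δx) = (1/6) × Δp_min
Δp'_min = 1/6 × 2.572e-26 kg·m/s = 4.287e-27 kg·m/s

Since Δp_min ∝ 1/Δx, when Δx is increased to 6 times its original value, Δp_min decreases to 1/6 of its original value.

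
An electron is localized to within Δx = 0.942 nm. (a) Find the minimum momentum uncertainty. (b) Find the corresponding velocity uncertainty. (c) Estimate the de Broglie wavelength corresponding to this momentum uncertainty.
(a) Δp_min = 5.598 × 10^-26 kg·m/s
(b) Δv_min = 61.448 km/s
(c) λ_dB = 11.838 nm

Step-by-step:

(a) From the uncertainty principle:
Δp_min = ℏ/(2Δx) = (1.055e-34 J·s)/(2 × 9.420e-10 m) = 5.598e-26 kg·m/s

(b) The velocity uncertainty:
Δv = Δp/m = (5.598e-26 kg·m/s)/(9.109e-31 kg) = 6.145e+04 m/s = 61.448 km/s

(c) The de Broglie wavelength for this momentum:
λ = h/p = (6.626e-34 J·s)/(5.598e-26 kg·m/s) = 1.184e-08 m = 11.838 nm

Note: The de Broglie wavelength is comparable to the localization size, as expected from wave-particle duality.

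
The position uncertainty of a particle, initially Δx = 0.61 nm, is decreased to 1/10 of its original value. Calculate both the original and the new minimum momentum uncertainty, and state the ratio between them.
Original Δp_min = 8.644 × 10^-26 kg·m/s; new Δp'_min = 8.644 × 10^-25 kg·m/s; ratio Δp'_min/Δp_min = 10.

From the uncertainty principle ΔxΔp ≥ ℏ/2, the minimum momentum uncertainty is Δp_min = ℏ/(2Δx).

Original (Δx = 0.61 nm = 6.100e-10 m):
Δp_min = (1.055e-34 J·s)/(2 × 6.100e-10 m) = 8.644e-26 kg·m/s

When Δx → (1/10)Δx:
Δp'_min = ℏ/(2 × (1/10)Δx) = 10 × ℏ/(2Δx) = 10 × Δp_min
Δp'_min = 10 × 8.644e-26 kg·m/s = 8.644e-25 kg·m/s

Since Δp_min ∝ 1/Δx, when Δx is decreased to 1/10 of its original value, Δp_min increases to 10 times its original value.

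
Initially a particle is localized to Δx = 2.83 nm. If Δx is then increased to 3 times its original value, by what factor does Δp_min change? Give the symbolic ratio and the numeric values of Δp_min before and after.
Original Δp_min = 1.863 × 10^-26 kg·m/s; new Δp'_min = 6.211 × 10^-27 kg·m/s; ratio Δp'_min/Δp_min = 1/3.

From the uncertainty principle ΔxΔp ≥ ℏ/2, the minimum momentum uncertainty is Δp_min = ℏ/(2Δx).

Original (Δx = 2.83 nm = 2.830e-09 m):
Δp_min = (1.055e-34 J·s)/(2 × 2.830e-09 m) = 1.863e-26 kg·m/s

When Δx → 3Δx:
Δp'_min = ℏ/(2 × 3Δx) = (1/3) × ℏ/(2Δx) = (1/3) × Δp_min
Δp'_min = 1/3 × 1.863e-26 kg·m/s = 6.211e-27 kg·m/s

Since Δp_min ∝ 1/Δx, when Δx is increased to 3 times its original value, Δp_min decreases to 1/3 of its original value.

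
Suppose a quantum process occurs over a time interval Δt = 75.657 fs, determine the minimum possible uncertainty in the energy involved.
4.350 meV

Using the energy-time uncertainty principle:
ΔEΔt ≥ ℏ/2

The minimum uncertainty in energy is:
ΔE_min = ℏ/(2Δt)
ΔE_min = (1.055e-34 J·s) / (2 × 7.566e-14 s)
ΔE_min = 6.969e-22 J = 4.350 meV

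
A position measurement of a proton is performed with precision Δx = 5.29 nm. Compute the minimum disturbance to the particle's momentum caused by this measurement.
9.968 × 10^-27 kg·m/s

The uncertainty principle implies that measuring position disturbs momentum:
ΔxΔp ≥ ℏ/2

When we measure position with precision Δx, we necessarily introduce a momentum uncertainty:
Δp ≥ ℏ/(2Δx)
Δp_min = (1.055e-34 J·s) / (2 × 5.290e-09 m)
Δp_min = 9.968e-27 kg·m/s

The more precisely we measure position, the greater the momentum disturbance.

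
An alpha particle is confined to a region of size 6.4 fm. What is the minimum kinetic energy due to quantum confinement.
31.880 keV

Using the uncertainty principle:

1. Position uncertainty: Δx ≈ 6.400e-15 m
2. Minimum momentum uncertainty: Δp = ℏ/(2Δx) = 8.239e-21 kg·m/s
3. Minimum kinetic energy:
   KE = (Δp)²/(2m) = (8.239e-21)²/(2 × 6.645e-27 kg)
   KE = 5.108e-15 J = 31.880 keV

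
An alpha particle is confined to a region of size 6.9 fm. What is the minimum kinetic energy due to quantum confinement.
27.427 keV

Using the uncertainty principle:

1. Position uncertainty: Δx ≈ 6.900e-15 m
2. Minimum momentum uncertainty: Δp = ℏ/(2Δx) = 7.642e-21 kg·m/s
3. Minimum kinetic energy:
   KE = (Δp)²/(2m) = (7.642e-21)²/(2 × 6.645e-27 kg)
   KE = 4.394e-15 J = 27.427 keV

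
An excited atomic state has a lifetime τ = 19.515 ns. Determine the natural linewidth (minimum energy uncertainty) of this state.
16.864 neV

Using the energy-time uncertainty principle:
ΔEΔt ≥ ℏ/2

The lifetime τ represents the time uncertainty Δt.
The natural linewidth (minimum energy uncertainty) is:

ΔE = ℏ/(2τ)
ΔE = (1.055e-34 J·s) / (2 × 1.951e-08 s)
ΔE = 2.702e-27 J = 16.864 neV

This natural linewidth limits the precision of spectroscopic measurements.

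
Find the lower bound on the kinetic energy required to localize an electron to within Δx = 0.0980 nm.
991.770 meV

Localizing a particle requires giving it sufficient momentum uncertainty:

1. From uncertainty principle: Δp ≥ ℏ/(2Δx)
   Δp_min = (1.055e-34 J·s) / (2 × 9.800e-11 m)
   Δp_min = 5.380e-25 kg·m/s

2. This momentum uncertainty corresponds to kinetic energy:
   KE ≈ (Δp)²/(2m) = (5.380e-25)²/(2 × 9.109e-31 kg)
   KE = 1.589e-19 J = 991.770 meV

Tighter localization requires more energy.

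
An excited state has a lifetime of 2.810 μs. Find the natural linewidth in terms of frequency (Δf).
28.319 kHz

Using the energy-time uncertainty principle and E = hf:
ΔEΔt ≥ ℏ/2
hΔf·Δt ≥ ℏ/2

The minimum frequency uncertainty is:
Δf = ℏ/(2hτ) = 1/(4πτ)
Δf = 1/(4π × 2.810e-06 s)
Δf = 2.832e+04 Hz = 28.319 kHz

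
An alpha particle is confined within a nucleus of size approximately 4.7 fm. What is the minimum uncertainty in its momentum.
1.122 × 10^-20 kg·m/s

Using the Heisenberg uncertainty principle:
ΔxΔp ≥ ℏ/2

With Δx ≈ L = 4.700e-15 m (the confinement size):
Δp_min = ℏ/(2Δx)
Δp_min = (1.055e-34 J·s) / (2 × 4.700e-15 m)
Δp_min = 1.122e-20 kg·m/s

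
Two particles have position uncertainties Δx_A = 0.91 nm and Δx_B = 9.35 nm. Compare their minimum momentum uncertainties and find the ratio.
Particle A has the larger minimum momentum uncertainty, by a factor of 10.27.

For each particle, the minimum momentum uncertainty is Δp_min = ℏ/(2Δx):

Particle A: Δp_A = ℏ/(2×9.100e-10 m) = 5.794e-26 kg·m/s
Particle B: Δp_B = ℏ/(2×9.350e-09 m) = 5.639e-27 kg·m/s

Ratio: Δp_A/Δp_B = 10.27

Since Δp_min ∝ 1/Δx, the particle with smaller position uncertainty (A) has larger momentum uncertainty.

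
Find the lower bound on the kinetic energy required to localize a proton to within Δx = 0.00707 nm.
103.780 meV

Localizing a particle requires giving it sufficient momentum uncertainty:

1. From uncertainty principle: Δp ≥ ℏ/(2Δx)
   Δp_min = (1.055e-34 J·s) / (2 × 7.070e-12 m)
   Δp_min = 7.458e-24 kg·m/s

2. This momentum uncertainty corresponds to kinetic energy:
   KE ≈ (Δp)²/(2m) = (7.458e-24)²/(2 × 1.673e-27 kg)
   KE = 1.663e-20 J = 103.780 meV

Tighter localization requires more energy.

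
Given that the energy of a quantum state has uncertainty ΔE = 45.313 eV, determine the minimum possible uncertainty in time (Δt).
7.263 as

Using the energy-time uncertainty principle:
ΔEΔt ≥ ℏ/2

The minimum uncertainty in time is:
Δt_min = ℏ/(2ΔE)
Δt_min = (1.055e-34 J·s) / (2 × 7.260e-18 J)
Δt_min = 7.263e-18 s = 7.263 as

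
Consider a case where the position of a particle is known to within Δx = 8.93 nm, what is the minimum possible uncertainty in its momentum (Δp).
5.905 × 10^-27 kg·m/s

Using the Heisenberg uncertainty principle:
ΔxΔp ≥ ℏ/2

The minimum uncertainty in momentum is:
Δp_min = ℏ/(2Δx)
Δp_min = (1.055e-34 J·s) / (2 × 8.930e-09 m)
Δp_min = 5.905e-27 kg·m/s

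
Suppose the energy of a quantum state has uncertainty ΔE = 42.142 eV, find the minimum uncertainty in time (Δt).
7.809 as

Using the energy-time uncertainty principle:
ΔEΔt ≥ ℏ/2

The minimum uncertainty in time is:
Δt_min = ℏ/(2ΔE)
Δt_min = (1.055e-34 J·s) / (2 × 6.752e-18 J)
Δt_min = 7.809e-18 s = 7.809 as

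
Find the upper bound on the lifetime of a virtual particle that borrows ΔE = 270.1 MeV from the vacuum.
1.218 ys

Using the energy-time uncertainty principle:
ΔEΔt ≥ ℏ/2

For a virtual particle borrowing energy ΔE, the maximum lifetime is:
Δt_max = ℏ/(2ΔE)

Converting energy:
ΔE = 270.1 MeV = 4.327e-11 J

Δt_max = (1.055e-34 J·s) / (2 × 4.327e-11 J)
Δt_max = 1.218e-24 s = 1.218 ys

Virtual particles with higher borrowed energy exist for shorter times.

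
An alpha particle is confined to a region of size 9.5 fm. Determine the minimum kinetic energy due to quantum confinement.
14.469 keV

Using the uncertainty principle:

1. Position uncertainty: Δx ≈ 9.500e-15 m
2. Minimum momentum uncertainty: Δp = ℏ/(2Δx) = 5.550e-21 kg·m/s
3. Minimum kinetic energy:
   KE = (Δp)²/(2m) = (5.550e-21)²/(2 × 6.645e-27 kg)
   KE = 2.318e-15 J = 14.469 keV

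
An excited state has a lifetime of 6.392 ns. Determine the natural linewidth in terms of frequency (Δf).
12.450 MHz

Using the energy-time uncertainty principle and E = hf:
ΔEΔt ≥ ℏ/2
hΔf·Δt ≥ ℏ/2

The minimum frequency uncertainty is:
Δf = ℏ/(2hτ) = 1/(4πτ)
Δf = 1/(4π × 6.392e-09 s)
Δf = 1.245e+07 Hz = 12.450 MHz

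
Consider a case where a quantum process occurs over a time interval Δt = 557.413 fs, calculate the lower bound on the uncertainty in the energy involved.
590.417 μeV

Using the energy-time uncertainty principle:
ΔEΔt ≥ ℏ/2

The minimum uncertainty in energy is:
ΔE_min = ℏ/(2Δt)
ΔE_min = (1.055e-34 J·s) / (2 × 5.574e-13 s)
ΔE_min = 9.460e-23 J = 590.417 μeV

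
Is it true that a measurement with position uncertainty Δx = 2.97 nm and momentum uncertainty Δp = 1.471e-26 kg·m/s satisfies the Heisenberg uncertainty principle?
No, it violates the uncertainty principle (impossible measurement).

Calculate the product ΔxΔp:
ΔxΔp = (2.970e-09 m) × (1.471e-26 kg·m/s)
ΔxΔp = 4.369e-35 J·s

Compare to the minimum allowed value ℏ/2:
ℏ/2 = 5.273e-35 J·s

Since ΔxΔp = 4.369e-35 J·s < 5.273e-35 J·s = ℏ/2,
the measurement violates the uncertainty principle.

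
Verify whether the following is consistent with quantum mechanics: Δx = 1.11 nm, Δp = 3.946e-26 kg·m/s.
No, it violates the uncertainty principle (impossible measurement).

Calculate the product ΔxΔp:
ΔxΔp = (1.110e-09 m) × (3.946e-26 kg·m/s)
ΔxΔp = 4.380e-35 J·s

Compare to the minimum allowed value ℏ/2:
ℏ/2 = 5.273e-35 J·s

Since ΔxΔp = 4.380e-35 J·s < 5.273e-35 J·s = ℏ/2,
the measurement violates the uncertainty principle.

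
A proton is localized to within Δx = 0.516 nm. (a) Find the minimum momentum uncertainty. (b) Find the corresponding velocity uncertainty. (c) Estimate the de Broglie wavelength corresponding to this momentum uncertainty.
(a) Δp_min = 1.022 × 10^-25 kg·m/s
(b) Δv_min = 61.094 m/s
(c) λ_dB = 6.484 nm

Step-by-step:

(a) From the uncertainty principle:
Δp_min = ℏ/(2Δx) = (1.055e-34 J·s)/(2 × 5.160e-10 m) = 1.022e-25 kg·m/s

(b) The velocity uncertainty:
Δv = Δp/m = (1.022e-25 kg·m/s)/(1.673e-27 kg) = 6.109e+01 m/s = 61.094 m/s

(c) The de Broglie wavelength for this momentum:
λ = h/p = (6.626e-34 J·s)/(1.022e-25 kg·m/s) = 6.484e-09 m = 6.484 nm

Note: The de Broglie wavelength is comparable to the localization size, as expected from wave-particle duality.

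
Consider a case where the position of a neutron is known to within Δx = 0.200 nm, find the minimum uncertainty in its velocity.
157.406 m/s

Using the Heisenberg uncertainty principle and Δp = mΔv:
ΔxΔp ≥ ℏ/2
Δx(mΔv) ≥ ℏ/2

The minimum uncertainty in velocity is:
Δv_min = ℏ/(2mΔx)
Δv_min = (1.055e-34 J·s) / (2 × 1.675e-27 kg × 2.000e-10 m)
Δv_min = 1.574e+02 m/s = 157.406 m/s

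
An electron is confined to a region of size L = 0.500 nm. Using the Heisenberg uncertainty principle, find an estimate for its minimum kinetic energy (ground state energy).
38.100 meV

Using the uncertainty principle to estimate ground state energy:

1. The position uncertainty is approximately the confinement size:
   Δx ≈ L = 5.000e-10 m

2. From ΔxΔp ≥ ℏ/2, the minimum momentum uncertainty is:
   Δp ≈ ℏ/(2L) = 1.055e-25 kg·m/s

3. The kinetic energy is approximately:
   KE ≈ (Δp)²/(2m) = (1.055e-25)²/(2 × 9.109e-31 kg)
   KE ≈ 6.104e-21 J = 38.100 meV

This is an order-of-magnitude estimate of the ground state energy.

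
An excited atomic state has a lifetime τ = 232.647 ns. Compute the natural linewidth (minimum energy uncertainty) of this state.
1.415 neV

Using the energy-time uncertainty principle:
ΔEΔt ≥ ℏ/2

The lifetime τ represents the time uncertainty Δt.
The natural linewidth (minimum energy uncertainty) is:

ΔE = ℏ/(2τ)
ΔE = (1.055e-34 J·s) / (2 × 2.326e-07 s)
ΔE = 2.266e-28 J = 1.415 neV

This natural linewidth limits the precision of spectroscopic measurements.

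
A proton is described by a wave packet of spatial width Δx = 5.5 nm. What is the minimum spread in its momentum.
9.587 × 10^-27 kg·m/s

For a wave packet, the spatial width Δx and momentum spread Δp are related by the uncertainty principle:
ΔxΔp ≥ ℏ/2

The minimum momentum spread is:
Δp_min = ℏ/(2Δx)
Δp_min = (1.055e-34 J·s) / (2 × 5.500e-09 m)
Δp_min = 9.587e-27 kg·m/s

A wave packet cannot have both a well-defined position and well-defined momentum.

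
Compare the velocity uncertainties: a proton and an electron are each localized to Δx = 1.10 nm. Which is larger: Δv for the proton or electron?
The electron has the larger minimum velocity uncertainty, by a ratio of 1836.2.

For both particles, Δp_min = ℏ/(2Δx) = 4.794e-26 kg·m/s (same for both).

The velocity uncertainty is Δv = Δp/m:
- proton: Δv = 4.794e-26 / 1.673e-27 = 2.866e+01 m/s = 28.659 m/s
- electron: Δv = 4.794e-26 / 9.109e-31 = 5.262e+04 m/s = 52.622 km/s

Ratio: 5.262e+04 / 2.866e+01 = 1836.2

The lighter particle has larger velocity uncertainty because Δv ∝ 1/m.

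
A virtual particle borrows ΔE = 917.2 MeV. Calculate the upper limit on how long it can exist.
3.588 × 10^-25 s

Using the energy-time uncertainty principle:
ΔEΔt ≥ ℏ/2

For a virtual particle borrowing energy ΔE, the maximum lifetime is:
Δt_max = ℏ/(2ΔE)

Converting energy:
ΔE = 917.2 MeV = 1.470e-10 J

Δt_max = (1.055e-34 J·s) / (2 × 1.470e-10 J)
Δt_max = 3.588e-25 s = 3.588 × 10^-25 s

Virtual particles with higher borrowed energy exist for shorter times.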